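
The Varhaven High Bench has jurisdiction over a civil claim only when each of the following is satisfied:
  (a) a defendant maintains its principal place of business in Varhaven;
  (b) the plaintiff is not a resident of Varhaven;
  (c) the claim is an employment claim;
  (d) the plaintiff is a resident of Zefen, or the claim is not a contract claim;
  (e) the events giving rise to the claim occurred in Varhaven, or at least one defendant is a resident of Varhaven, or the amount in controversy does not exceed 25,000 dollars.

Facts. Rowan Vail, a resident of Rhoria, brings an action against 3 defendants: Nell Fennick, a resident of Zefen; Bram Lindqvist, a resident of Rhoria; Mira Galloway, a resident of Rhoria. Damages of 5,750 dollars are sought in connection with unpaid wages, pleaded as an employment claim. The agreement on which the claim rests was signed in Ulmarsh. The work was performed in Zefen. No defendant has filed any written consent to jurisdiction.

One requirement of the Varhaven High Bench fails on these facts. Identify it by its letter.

(a)

The Varhaven High Bench:
  (a) No defendant is a corporation. Fails.
  (b) The plaintiff resides in Rhoria, which is not Varhaven. Met.
  (c) The claim is an employment claim. Condition met.
  (d) The claim is an employment claim, not a contract claim, which satisfies one of the alternatives. Met.
  (e) The amount in controversy is USD 5,750, within the $25,000 ceiling, so one alternative holds. Condition met.
Only condition (a) fails.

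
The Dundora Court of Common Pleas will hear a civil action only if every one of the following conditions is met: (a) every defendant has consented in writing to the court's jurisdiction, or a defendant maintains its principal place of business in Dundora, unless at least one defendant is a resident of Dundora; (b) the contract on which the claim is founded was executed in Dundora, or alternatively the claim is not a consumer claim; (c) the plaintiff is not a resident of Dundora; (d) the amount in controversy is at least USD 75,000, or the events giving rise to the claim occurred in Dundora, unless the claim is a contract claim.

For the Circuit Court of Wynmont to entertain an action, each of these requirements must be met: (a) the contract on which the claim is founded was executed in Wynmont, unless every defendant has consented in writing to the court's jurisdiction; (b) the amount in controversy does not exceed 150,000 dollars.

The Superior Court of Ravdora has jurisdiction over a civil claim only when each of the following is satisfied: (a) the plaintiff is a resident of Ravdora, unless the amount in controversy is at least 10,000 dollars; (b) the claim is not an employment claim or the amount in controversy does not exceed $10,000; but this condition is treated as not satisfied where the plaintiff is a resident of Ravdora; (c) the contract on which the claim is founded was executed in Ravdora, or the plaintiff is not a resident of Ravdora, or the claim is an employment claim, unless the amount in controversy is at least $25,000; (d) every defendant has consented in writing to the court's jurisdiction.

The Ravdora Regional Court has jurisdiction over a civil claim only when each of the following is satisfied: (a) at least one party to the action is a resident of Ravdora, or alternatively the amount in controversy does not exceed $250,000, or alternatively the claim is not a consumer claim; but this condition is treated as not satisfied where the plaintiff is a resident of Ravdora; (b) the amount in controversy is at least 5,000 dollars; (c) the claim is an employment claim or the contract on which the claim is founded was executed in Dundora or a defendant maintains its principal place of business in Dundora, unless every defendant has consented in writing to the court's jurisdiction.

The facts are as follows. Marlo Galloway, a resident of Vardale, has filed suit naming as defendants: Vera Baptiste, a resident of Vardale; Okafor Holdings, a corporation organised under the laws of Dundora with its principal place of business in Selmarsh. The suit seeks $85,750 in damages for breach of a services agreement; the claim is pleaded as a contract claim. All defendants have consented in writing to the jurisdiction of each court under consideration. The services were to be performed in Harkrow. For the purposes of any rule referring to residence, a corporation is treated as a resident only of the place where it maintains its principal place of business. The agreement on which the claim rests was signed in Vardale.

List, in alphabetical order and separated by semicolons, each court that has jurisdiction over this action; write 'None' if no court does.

The Dundora Court of Common Pleas:
  (a) Every defendant has filed written consent, which satisfies one of the alternatives. Met.
  (b) The claim is a contract claim, not a consumer claim, so this disjunct is met. Condition met.
  (c) The plaintiff resides in Vardale, which is not Dundora. Satisfied.
  (d) The amount in controversy is $85,750, which meets the USD 75,000 floor — that alternative is enough. Condition met.
  → The court has jurisdiction.
The Circuit Court of Wynmont:
  (a) The contract was executed in Vardale, not Wynmont. The proviso rescues it, though: every defendant has filed written consent. Met.
  (b) The amount in controversy is USD 85,750, within the $150,000 ceiling. Met.
  → Every requirement is satisfied — jurisdiction.
The Superior Court of Ravdora:
  (a) The plaintiff resides in Vardale, not Ravdora. However, the amount in controversy is $85,750, which meets the USD 10,000 floor, so the 'unless' proviso supplies this condition. Met.
  (b) The claim is a contract claim, not an employment claim, so one alternative holds. And the carve-out is inapplicable — the plaintiff resides in Vardale, not Ravdora. Met.
  (c) The plaintiff resides in Vardale, which is not Ravdora, which satisfies one of the alternatives. Met.
  (d) Every defendant has filed written consent. Satisfied.
  → Every requirement is satisfied — jurisdiction.
The Ravdora Regional Court:
  (a) The amount in controversy is $85,750, within the $250,000 ceiling, which satisfies one of the alternatives. The carve-out does not apply: the plaintiff resides in Vardale, not Ravdora. Satisfied.
  (b) The amount in controversy is USD 85,750, which meets the $5,000 floor. Condition met.
  (c) The claim is a contract claim, not an employment claim; the contract was executed in Vardale, not Dundora; the corporate defendant(s) have their principal place of business in Selmarsh, not Dundora — no alternative holds. But every defendant has filed written consent, and the 'unless' clause therefore excuses the requirement. Met.
  → Every requirement is satisfied — jurisdiction.

the Circuit Court of Wynmont; the Dundora Court of Common Pleas; the Ravdora Regional Court; the Superior Court of Ravdora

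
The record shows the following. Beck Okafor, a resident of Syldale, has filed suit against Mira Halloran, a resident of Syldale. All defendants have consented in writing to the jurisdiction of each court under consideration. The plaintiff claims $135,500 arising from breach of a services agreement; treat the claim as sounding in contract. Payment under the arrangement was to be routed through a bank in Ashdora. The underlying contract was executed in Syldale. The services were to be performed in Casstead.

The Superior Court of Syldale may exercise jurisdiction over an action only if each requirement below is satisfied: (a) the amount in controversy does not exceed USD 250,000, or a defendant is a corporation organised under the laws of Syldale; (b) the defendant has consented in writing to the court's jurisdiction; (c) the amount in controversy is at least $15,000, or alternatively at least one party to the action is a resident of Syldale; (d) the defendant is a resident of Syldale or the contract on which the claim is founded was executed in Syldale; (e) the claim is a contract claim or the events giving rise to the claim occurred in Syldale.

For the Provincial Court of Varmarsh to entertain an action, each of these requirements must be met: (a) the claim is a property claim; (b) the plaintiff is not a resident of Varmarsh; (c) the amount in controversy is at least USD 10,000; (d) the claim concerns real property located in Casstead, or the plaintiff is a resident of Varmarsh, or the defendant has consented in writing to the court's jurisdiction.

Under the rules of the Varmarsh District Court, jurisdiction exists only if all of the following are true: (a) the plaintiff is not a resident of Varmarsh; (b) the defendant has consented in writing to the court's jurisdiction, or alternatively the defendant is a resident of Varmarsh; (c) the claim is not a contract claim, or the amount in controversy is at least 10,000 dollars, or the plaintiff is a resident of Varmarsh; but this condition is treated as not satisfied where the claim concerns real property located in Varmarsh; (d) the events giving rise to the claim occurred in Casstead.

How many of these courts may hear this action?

The Superior Court of Syldale:
  (a) The amount in controversy is $135,500, within the $250,000 ceiling, which satisfies one of the alternatives. Condition met.
  (b) Every defendant has filed written consent. Condition met.
  (c) The amount in controversy is 135,500 dollars, which meets the 15,000 dollars floor — that alternative is enough. Met.
  (d) The defendant resides in Syldale, so one alternative holds. Met.
  (e) The claim is a contract claim, which satisfies one of the alternatives. Satisfied.
  → Every requirement is satisfied — jurisdiction.
The Provincial Court of Varmarsh:
  (a) The claim is a contract claim, not a property claim. Fails.
  (b) The plaintiff resides in Syldale, which is not Varmarsh. Met.
  (c) The amount in controversy is $135,500, which meets the USD 10,000 floor. Met.
  (d) Every defendant has filed written consent, which satisfies one of the alternatives. Condition met.
  → No jurisdiction.
The Varmarsh District Court:
  (a) The plaintiff resides in Syldale, which is not Varmarsh. Condition met.
  (b) Every defendant has filed written consent, so this disjunct is met. Satisfied.
  (c) The amount in controversy is USD 135,500, which meets the 10,000 dollars floor — that alternative is enough. The carve-out does not apply: the claim does not concern real property. Satisfied.
  (d) The operative events occurred in Casstead. Condition met.
  → Every requirement is satisfied — jurisdiction.
Courts with jurisdiction: the Superior Court of Syldale, the Varmarsh District Court — 2 in total.

2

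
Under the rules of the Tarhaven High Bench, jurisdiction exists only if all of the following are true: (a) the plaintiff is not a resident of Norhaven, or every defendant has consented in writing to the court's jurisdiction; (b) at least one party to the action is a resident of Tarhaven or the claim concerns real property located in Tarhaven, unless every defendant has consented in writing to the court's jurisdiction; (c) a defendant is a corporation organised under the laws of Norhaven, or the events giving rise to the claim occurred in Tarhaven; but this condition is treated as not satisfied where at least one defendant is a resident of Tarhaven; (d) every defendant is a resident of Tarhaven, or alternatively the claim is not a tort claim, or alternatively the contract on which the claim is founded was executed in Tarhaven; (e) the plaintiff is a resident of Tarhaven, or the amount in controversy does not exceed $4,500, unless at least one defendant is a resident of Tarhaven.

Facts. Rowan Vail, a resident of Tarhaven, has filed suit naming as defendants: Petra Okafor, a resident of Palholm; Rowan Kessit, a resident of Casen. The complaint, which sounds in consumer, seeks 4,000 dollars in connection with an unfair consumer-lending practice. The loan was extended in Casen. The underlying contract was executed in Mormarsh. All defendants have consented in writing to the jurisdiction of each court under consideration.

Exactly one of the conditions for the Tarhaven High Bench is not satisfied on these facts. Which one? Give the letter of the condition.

(c)

The Tarhaven High Bench:
  (a) The plaintiff resides in Tarhaven, which is not Norhaven, so one alternative holds. Condition met.
  (b) Rowan Vail resides in Tarhaven, so this disjunct is met. Met.
  (c) No defendant is a corporation; the operative events occurred in Casen, not Tarhaven — none of the alternatives is met. Condition not met.
  (d) The claim is a consumer claim, not a tort claim, so this disjunct is met. Satisfied.
  (e) The plaintiff resides in Tarhaven — that alternative is enough. Condition met.
Only condition (c) fails.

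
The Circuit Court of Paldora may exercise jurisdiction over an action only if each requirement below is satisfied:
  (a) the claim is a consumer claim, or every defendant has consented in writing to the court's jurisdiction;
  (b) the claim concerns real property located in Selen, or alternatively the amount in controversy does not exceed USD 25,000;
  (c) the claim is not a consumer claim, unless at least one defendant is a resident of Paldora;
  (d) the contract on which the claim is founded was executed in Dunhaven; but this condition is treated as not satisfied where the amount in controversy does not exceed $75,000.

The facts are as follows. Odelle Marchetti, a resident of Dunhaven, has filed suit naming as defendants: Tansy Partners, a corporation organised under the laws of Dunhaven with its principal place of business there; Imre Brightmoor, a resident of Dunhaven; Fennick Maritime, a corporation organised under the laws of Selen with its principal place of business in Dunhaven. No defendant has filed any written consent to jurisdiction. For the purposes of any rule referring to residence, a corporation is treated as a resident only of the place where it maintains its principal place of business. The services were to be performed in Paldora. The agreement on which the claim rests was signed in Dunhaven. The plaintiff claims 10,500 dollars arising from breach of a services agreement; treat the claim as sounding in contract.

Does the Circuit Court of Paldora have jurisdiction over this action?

The Circuit Court of Paldora:
  (a) The claim is a contract claim, not a consumer claim; no such written consent has been filed — every alternative fails. Fails.
  (b) The amount in controversy is 10,500 dollars, within the 25,000 dollars ceiling, which satisfies one of the alternatives. Condition met.
  (c) The claim is a contract claim, not a consumer claim. Condition met.
  (d) The contract was executed in Dunhaven. But the carve-out bites: the amount in controversy is 10,500 dollars, within the $75,000 ceiling. Not met.
  → Not every requirement is met — no jurisdiction.

No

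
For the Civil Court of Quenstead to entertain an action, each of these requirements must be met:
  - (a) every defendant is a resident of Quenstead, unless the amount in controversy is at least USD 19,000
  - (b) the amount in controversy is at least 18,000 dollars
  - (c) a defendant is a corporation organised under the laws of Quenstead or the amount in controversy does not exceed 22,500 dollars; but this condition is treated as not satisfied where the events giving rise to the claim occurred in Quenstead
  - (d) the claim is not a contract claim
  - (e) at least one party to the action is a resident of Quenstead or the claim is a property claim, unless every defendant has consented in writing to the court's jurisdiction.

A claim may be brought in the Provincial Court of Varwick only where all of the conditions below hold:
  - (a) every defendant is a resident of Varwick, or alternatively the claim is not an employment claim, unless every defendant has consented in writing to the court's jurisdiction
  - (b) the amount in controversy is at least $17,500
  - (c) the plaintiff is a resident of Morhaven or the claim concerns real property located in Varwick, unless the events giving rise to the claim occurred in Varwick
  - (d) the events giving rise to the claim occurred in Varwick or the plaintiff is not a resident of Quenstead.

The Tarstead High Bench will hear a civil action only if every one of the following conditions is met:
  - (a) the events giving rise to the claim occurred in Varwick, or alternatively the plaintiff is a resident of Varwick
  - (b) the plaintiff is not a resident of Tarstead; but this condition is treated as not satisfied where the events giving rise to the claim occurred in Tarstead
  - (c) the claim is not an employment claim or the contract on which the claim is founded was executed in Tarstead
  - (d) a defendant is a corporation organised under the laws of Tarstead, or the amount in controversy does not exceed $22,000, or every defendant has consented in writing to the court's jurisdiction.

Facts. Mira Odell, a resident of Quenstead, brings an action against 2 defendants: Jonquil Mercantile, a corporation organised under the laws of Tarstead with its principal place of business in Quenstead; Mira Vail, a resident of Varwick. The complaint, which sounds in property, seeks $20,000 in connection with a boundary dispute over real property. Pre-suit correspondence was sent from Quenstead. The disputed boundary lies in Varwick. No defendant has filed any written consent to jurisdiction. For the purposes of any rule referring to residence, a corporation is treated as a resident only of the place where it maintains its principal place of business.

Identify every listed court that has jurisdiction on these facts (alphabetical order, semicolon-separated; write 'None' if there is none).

the Civil Court of Quenstead; the Provincial Court of Varwick; the Tarstead High Bench

The Civil Court of Quenstead:
  (a) The defendants reside as follows — Jonquil Mercantile in Quenstead, Mira Vail in Varwick — not all in Quenstead. But the amount in controversy is 20,000 dollars, which meets the 19,000 dollars floor, and the 'unless' clause therefore excuses the requirement. Satisfied.
  (b) The amount in controversy is 20,000 dollars, which meets the USD 18,000 floor. Condition met.
  (c) The amount in controversy is USD 20,000, within the $22,500 ceiling, which satisfies one of the alternatives. The carve-out does not apply: the operative events occurred in Varwick, not Quenstead. Condition met.
  (d) The claim is a property claim, not a contract claim. Satisfied.
  (e) Mira Odell resides in Quenstead — that alternative is enough. Condition met.
  → All conditions met; jurisdiction exists.
The Provincial Court of Varwick:
  (a) The claim is a property claim, not an employment claim, which satisfies one of the alternatives. Met.
  (b) The amount in controversy is USD 20,000, which meets the 17,500 dollars floor. Satisfied.
  (c) The property lies in Varwick, so this disjunct is met. Met.
  (d) The operative events occurred in Varwick, so one alternative holds. Satisfied.
  → Jurisdiction lies.
The Tarstead High Bench:
  (a) The operative events occurred in Varwick — that alternative is enough. Condition met.
  (b) The plaintiff resides in Quenstead, which is not Tarstead. And the carve-out is inapplicable — the operative events occurred in Varwick, not Tarstead. Satisfied.
  (c) The claim is a property claim, not an employment claim, so one alternative holds. Satisfied.
  (d) Jonquil Mercantile is organised under the laws of Tarstead, so this disjunct is met. Condition met.
  → Every requirement is satisfied — jurisdiction.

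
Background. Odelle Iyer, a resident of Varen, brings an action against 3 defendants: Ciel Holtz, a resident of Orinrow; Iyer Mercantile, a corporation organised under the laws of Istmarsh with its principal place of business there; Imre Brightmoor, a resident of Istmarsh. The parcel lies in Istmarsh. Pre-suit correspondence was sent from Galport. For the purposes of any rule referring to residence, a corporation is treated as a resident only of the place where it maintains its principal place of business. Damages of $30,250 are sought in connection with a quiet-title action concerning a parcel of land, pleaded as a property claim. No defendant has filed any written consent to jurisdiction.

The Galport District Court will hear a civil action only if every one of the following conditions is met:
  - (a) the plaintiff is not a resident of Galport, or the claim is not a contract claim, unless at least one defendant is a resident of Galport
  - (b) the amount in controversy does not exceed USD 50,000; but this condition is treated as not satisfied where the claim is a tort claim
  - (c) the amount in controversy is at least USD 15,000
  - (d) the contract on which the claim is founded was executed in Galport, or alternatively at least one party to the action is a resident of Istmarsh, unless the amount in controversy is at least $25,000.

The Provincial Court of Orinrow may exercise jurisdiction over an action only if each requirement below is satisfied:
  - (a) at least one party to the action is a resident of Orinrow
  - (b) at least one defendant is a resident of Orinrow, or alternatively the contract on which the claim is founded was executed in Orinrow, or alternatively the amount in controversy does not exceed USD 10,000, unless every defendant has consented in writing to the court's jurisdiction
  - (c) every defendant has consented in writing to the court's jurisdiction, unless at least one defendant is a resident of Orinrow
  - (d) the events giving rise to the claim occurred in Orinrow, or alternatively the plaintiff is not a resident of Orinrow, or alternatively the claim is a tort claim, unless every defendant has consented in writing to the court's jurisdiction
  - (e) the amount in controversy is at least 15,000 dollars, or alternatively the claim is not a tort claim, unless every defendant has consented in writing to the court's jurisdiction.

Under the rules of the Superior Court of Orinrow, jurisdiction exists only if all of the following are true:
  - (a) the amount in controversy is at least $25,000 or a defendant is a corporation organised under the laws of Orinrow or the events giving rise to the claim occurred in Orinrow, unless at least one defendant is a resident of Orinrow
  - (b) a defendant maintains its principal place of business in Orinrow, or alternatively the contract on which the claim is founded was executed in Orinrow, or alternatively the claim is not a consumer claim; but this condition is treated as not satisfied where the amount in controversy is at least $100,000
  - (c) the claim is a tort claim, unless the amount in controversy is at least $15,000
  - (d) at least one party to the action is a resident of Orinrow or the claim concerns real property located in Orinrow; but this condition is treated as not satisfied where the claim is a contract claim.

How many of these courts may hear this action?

3

The Galport District Court:
  (a) The plaintiff resides in Varen, which is not Galport, so one alternative holds. Met.
  (b) The amount in controversy is $30,250, within the $50,000 ceiling. And the carve-out is inapplicable — the claim is a property claim, not a tort claim. Condition met.
  (c) The amount in controversy is 30,250 dollars, which meets the $15,000 floor. Condition met.
  (d) Iyer Mercantile resides in Istmarsh, so one alternative holds. Condition met.
  → The court has jurisdiction.
The Provincial Court of Orinrow:
  (a) Ciel Holtz resides in Orinrow. Satisfied.
  (b) Ciel Holtz resides in Orinrow, which satisfies one of the alternatives. Satisfied.
  (c) No such written consent has been filed. But Ciel Holtz resides in Orinrow, and the 'unless' clause therefore excuses the requirement. Met.
  (d) The plaintiff resides in Varen, which is not Orinrow — that alternative is enough. Met.
  (e) The amount in controversy is $30,250, which meets the USD 15,000 floor, which satisfies one of the alternatives. Condition met.
  → The court has jurisdiction.
The Superior Court of Orinrow:
  (a) The amount in controversy is $30,250, which meets the 25,000 dollars floor, which satisfies one of the alternatives. Condition met.
  (b) The claim is a property claim, not a consumer claim, which satisfies one of the alternatives. The exception is not triggered, since the amount in controversy is USD 30,250, below the 100,000 dollars floor. Satisfied.
  (c) The claim is a property claim, not a tort claim. The proviso rescues it, though: the amount in controversy is USD 30,250, which meets the $15,000 floor. Condition met.
  (d) Ciel Holtz resides in Orinrow, so this disjunct is met. And the carve-out is inapplicable — the claim is a property claim, not a contract claim. Condition met.
  → Every requirement is satisfied — jurisdiction.
Courts with jurisdiction: the Galport District Court, the Provincial Court of Orinrow, the Superior Court of Orinrow — 3 in total.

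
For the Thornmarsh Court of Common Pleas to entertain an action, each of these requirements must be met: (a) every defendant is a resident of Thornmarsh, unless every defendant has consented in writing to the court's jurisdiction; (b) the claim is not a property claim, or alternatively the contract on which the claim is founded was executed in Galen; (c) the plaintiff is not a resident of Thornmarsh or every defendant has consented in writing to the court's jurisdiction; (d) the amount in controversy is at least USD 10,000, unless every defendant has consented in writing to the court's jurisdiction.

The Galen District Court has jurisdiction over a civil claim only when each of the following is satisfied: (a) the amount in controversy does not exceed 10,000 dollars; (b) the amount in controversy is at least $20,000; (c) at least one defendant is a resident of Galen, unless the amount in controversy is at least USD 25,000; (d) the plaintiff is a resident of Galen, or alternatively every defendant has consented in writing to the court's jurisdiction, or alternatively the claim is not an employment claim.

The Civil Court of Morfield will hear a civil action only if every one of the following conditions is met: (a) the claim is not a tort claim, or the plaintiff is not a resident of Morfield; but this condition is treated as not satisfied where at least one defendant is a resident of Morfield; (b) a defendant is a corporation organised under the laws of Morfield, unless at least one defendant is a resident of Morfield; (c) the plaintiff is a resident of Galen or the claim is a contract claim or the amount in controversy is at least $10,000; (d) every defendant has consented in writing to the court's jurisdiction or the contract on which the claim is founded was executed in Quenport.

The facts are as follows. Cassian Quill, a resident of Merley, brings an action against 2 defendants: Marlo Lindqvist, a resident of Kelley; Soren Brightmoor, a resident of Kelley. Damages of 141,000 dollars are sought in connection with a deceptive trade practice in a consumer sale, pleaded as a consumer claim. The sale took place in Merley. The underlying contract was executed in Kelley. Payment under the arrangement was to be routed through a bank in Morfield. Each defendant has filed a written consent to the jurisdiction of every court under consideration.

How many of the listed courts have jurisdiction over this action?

1

The Thornmarsh Court of Common Pleas:
  (a) The defendants reside as follows — Marlo Lindqvist in Kelley, Soren Brightmoor in Kelley — not all in Thornmarsh. But every defendant has filed written consent, and the 'unless' clause therefore excuses the requirement. Satisfied.
  (b) The claim is a consumer claim, not a property claim — that alternative is enough. Met.
  (c) The plaintiff resides in Merley, which is not Thornmarsh — that alternative is enough. Condition met.
  (d) The amount in controversy is $141,000, which meets the USD 10,000 floor. Met.
  → Every requirement is satisfied — jurisdiction.
The Galen District Court:
  (a) The amount in controversy is USD 141,000, above the 10,000 dollars ceiling. Condition not met.
  (b) The amount in controversy is 141,000 dollars, which meets the 20,000 dollars floor. Condition met.
  (c) No defendant resides in Galen (they reside in Kelley, Kelley). However, the amount in controversy is $141,000, which meets the USD 25,000 floor, so the 'unless' proviso supplies this condition. Satisfied.
  (d) Every defendant has filed written consent, so one alternative holds. Met.
  → The court lacks jurisdiction.
The Civil Court of Morfield:
  (a) The claim is a consumer claim, not a tort claim — that alternative is enough. The exception is not triggered, since no defendant resides in Morfield (they reside in Kelley, Kelley). Satisfied.
  (b) No defendant is a corporation. Nor does the 'unless' clause help: no defendant resides in Morfield (they reside in Kelley, Kelley). Fails.
  (c) The amount in controversy is 141,000 dollars, which meets the USD 10,000 floor, which satisfies one of the alternatives. Satisfied.
  (d) Every defendant has filed written consent — that alternative is enough. Satisfied.
  → At least one condition fails; no jurisdiction.
Courts with jurisdiction: the Thornmarsh Court of Common Pleas — 1 in total.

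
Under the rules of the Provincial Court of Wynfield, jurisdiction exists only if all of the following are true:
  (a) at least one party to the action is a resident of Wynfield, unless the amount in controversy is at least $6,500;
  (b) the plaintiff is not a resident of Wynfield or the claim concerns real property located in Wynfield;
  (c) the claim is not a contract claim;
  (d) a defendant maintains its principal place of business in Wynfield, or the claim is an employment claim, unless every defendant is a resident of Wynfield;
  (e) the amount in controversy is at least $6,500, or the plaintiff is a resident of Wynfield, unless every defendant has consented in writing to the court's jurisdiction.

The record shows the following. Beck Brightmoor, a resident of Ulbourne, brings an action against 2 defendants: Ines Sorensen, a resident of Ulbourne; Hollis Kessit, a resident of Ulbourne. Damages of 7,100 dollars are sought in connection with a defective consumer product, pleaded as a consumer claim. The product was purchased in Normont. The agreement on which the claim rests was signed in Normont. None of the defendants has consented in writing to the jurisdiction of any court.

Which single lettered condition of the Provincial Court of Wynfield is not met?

The Provincial Court of Wynfield:
  (a) No party resides in Wynfield. But the amount in controversy is USD 7,100, which meets the $6,500 floor, and the 'unless' clause therefore excuses the requirement. Satisfied.
  (b) The plaintiff resides in Ulbourne, which is not Wynfield, so this disjunct is met. Satisfied.
  (c) The claim is a consumer claim, not a contract claim. Condition met.
  (d) No defendant is a corporation; the claim is a consumer claim, not an employment claim — none of the alternatives is met. Nor does the 'unless' clause help: the defendants reside as follows — Ines Sorensen in Ulbourne, Hollis Kessit in Ulbourne — not all in Wynfield. Condition not met.
  (e) The amount in controversy is $7,100, which meets the $6,500 floor, so one alternative holds. Met.
Only condition (d) fails.

(d)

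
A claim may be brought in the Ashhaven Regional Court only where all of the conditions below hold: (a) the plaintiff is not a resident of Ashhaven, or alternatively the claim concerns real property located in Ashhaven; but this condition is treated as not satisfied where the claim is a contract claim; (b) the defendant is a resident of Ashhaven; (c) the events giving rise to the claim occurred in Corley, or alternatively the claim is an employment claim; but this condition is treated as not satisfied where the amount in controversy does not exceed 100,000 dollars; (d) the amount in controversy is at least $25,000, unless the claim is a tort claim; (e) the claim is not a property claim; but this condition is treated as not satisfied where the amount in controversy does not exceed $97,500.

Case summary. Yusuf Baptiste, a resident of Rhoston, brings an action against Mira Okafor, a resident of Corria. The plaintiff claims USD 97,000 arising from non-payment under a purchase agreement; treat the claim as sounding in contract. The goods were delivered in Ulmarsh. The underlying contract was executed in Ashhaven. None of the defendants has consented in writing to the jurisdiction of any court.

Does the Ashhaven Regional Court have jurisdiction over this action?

No

The Ashhaven Regional Court:
  (a) The plaintiff resides in Rhoston, which is not Ashhaven, so this disjunct is met. But the carve-out bites: the claim is a contract claim. Condition not met.
  (b) The defendant resides in Corria, not Ashhaven. Not satisfied.
  (c) The operative events occurred in Ulmarsh, not Corley; the claim is a contract claim, not an employment claim — none of the alternatives is met. Not met.
  (d) The amount in controversy is $97,000, which meets the $25,000 floor. Condition met.
  (e) The claim is a contract claim, not a property claim. But the carve-out bites: the amount in controversy is 97,000 dollars, within the 97,500 dollars ceiling. Not met.
  → The court lacks jurisdiction.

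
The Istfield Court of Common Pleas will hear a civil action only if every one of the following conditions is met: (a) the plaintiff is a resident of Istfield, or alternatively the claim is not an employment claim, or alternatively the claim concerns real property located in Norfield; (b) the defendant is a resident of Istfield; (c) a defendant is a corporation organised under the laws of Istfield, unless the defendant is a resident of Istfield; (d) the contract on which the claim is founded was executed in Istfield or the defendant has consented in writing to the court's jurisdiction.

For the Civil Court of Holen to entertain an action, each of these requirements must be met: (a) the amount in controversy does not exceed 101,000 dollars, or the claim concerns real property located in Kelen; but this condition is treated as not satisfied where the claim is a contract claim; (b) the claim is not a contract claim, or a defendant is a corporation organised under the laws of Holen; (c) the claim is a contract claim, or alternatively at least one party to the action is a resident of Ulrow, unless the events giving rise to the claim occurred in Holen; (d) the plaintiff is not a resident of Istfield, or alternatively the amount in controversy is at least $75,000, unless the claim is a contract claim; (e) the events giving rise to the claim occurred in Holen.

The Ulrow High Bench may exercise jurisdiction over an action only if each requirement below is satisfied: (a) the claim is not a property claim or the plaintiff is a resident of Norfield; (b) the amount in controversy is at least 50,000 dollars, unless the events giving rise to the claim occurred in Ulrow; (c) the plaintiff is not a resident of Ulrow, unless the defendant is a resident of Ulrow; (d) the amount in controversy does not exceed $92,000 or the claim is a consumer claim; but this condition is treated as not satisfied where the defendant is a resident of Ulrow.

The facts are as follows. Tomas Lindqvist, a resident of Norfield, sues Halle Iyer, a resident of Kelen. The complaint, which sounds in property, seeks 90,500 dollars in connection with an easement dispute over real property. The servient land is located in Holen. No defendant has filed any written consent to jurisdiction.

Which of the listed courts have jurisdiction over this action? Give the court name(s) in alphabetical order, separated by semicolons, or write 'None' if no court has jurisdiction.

The Istfield Court of Common Pleas:
  (a) The claim is a property claim, not an employment claim — that alternative is enough. Condition met.
  (b) The defendant resides in Kelen, not Istfield. Not satisfied.
  (c) No defendant is a corporation. Nor does the 'unless' clause help: the defendant resides in Kelen, not Istfield. Condition not met.
  (d) No contract (and hence no place of execution) is alleged; no such written consent has been filed — no alternative holds. Not satisfied.
  → At least one condition fails; no jurisdiction.
The Civil Court of Holen:
  (a) The amount in controversy is USD 90,500, within the $101,000 ceiling, so one alternative holds. The carve-out does not apply: the claim is a property claim, not a contract claim. Condition met.
  (b) The claim is a property claim, not a contract claim, which satisfies one of the alternatives. Satisfied.
  (c) The claim is a property claim, not a contract claim; no party resides in Ulrow — none of the alternatives is met. But the operative events occurred in Holen, and the 'unless' clause therefore excuses the requirement. Met.
  (d) The plaintiff resides in Norfield, which is not Istfield — that alternative is enough. Met.
  (e) The operative events occurred in Holen. Satisfied.
  → All conditions met; jurisdiction exists.
The Ulrow High Bench:
  (a) The plaintiff resides in Norfield, so one alternative holds. Met.
  (b) The amount in controversy is 90,500 dollars, which meets the USD 50,000 floor. Met.
  (c) The plaintiff resides in Norfield, which is not Ulrow. Met.
  (d) The amount in controversy is 90,500 dollars, within the USD 92,000 ceiling, so one alternative holds. The exception is not triggered, since the defendant resides in Kelen, not Ulrow. Met.
  → All conditions met; jurisdiction exists.

the Civil Court of Holen; the Ulrow High Bench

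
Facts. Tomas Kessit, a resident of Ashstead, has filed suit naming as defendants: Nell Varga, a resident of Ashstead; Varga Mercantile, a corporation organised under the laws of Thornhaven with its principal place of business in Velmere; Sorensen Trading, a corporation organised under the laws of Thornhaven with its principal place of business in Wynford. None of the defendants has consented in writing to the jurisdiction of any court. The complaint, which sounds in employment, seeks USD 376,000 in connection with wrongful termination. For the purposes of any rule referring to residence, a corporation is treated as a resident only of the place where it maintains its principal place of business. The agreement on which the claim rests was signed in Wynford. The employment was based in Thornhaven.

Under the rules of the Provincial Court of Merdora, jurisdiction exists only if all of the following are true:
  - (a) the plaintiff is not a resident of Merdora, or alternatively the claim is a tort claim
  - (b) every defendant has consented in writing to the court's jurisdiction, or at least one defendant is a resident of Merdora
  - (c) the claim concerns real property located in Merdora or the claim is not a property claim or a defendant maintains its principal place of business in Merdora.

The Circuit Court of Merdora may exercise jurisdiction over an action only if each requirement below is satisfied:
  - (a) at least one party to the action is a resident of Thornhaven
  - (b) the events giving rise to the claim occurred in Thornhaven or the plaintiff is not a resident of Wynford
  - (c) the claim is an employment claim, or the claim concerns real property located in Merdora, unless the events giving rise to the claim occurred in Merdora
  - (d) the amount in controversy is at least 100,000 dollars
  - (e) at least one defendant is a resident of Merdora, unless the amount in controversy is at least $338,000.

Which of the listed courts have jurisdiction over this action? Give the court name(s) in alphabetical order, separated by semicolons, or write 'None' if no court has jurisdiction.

None

The Provincial Court of Merdora:
  (a) The plaintiff resides in Ashstead, which is not Merdora — that alternative is enough. Condition met.
  (b) No such written consent has been filed; no defendant resides in Merdora (they reside in Ashstead, Velmere, Wynford) — none of the alternatives is met. Not met.
  (c) The claim is an employment claim, not a property claim, which satisfies one of the alternatives. Satisfied.
  → At least one condition fails; no jurisdiction.
The Circuit Court of Merdora:
  (a) No party resides in Thornhaven. Condition not met.
  (b) The operative events occurred in Thornhaven, which satisfies one of the alternatives. Met.
  (c) The claim is an employment claim — that alternative is enough. Met.
  (d) The amount in controversy is $376,000, which meets the 100,000 dollars floor. Condition met.
  (e) No defendant resides in Merdora (they reside in Ashstead, Velmere, Wynford). The proviso rescues it, though: the amount in controversy is USD 376,000, which meets the USD 338,000 floor. Satisfied.
  → No jurisdiction.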